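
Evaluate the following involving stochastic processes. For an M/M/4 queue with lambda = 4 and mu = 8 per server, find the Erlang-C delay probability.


a = lambda/mu = 0.5000
rho = a/c = 0.1250
Erlang-C formula applied:
C(c,a) = 0.0018

0.0018


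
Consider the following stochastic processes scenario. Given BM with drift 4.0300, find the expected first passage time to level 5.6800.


Expected first passage time = a/mu
= 5.6800/4.0300
= 1.4094

1.4094


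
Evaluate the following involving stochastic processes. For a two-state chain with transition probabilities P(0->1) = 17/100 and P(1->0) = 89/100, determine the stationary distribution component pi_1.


Stationary distribution: pi_0 = p10/(p01+p10), pi_1 = p01/(p01+p10)
p01 = 0.1700, p10 = 0.8900
pi_1 = 0.1604

0.1604


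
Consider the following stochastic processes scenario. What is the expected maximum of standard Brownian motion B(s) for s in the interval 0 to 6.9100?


E(max B(s)) = sqrt(2t/pi)
= sqrt(2*6.9100/pi)
= sqrt(4.3990)
= 2.0974

2.0974


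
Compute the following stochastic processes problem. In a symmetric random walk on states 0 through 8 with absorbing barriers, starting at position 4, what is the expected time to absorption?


For symmetric RW on 0,...,N with absorbing barriers, E(i) = i*(N-i)
E(4) = 4 * 4 = 16

16


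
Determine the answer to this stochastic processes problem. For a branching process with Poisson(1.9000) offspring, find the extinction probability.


Since mu = 1.9000 > 1, extinction prob q < 1.
Solve s = exp(mu*(s-1)) iteratively.
q = 0.2328

0.2328


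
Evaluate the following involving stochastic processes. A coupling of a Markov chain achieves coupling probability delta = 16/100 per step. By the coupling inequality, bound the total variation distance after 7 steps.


TV distance bound <= (1-delta)^n
= (1 - 0.1600)^7
= 0.8400^7
= 0.2951

0.2951


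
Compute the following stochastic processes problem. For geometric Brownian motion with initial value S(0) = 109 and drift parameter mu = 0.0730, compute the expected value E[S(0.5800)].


E[S(t)] = S(0) * exp(mu * t)
= 109 * exp(0.0730 * 0.5800)
= 109 * 1.0432
= 113.7142

113.7142


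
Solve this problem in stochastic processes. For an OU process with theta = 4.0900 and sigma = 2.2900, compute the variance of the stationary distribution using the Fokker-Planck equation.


Stationary variance = sigma^2 / (2*theta)
= 2.2900^2 / (2*4.0900)
= 5.2441 / 8.1800
= 0.6411

0.6411


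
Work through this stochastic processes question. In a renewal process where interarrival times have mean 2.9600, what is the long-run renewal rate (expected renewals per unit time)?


Long-run renewal rate = 1/E(X)
= 1/2.9600
= 0.3378

0.3378


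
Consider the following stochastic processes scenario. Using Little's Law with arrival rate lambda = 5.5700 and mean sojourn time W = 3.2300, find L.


Little's Law: L = lambda * W
= 5.5700 * 3.2300
= 17.9911

17.9911


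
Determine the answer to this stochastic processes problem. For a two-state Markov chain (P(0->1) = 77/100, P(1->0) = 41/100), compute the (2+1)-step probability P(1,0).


P^3 = P^2 * P^1
Computing via matrix multiplication of the transition matrix.
Entry (1,0) of P^3 = 0.3495

0.3495


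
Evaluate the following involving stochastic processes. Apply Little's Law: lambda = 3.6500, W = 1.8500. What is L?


Little's Law: L = lambda * W
= 3.6500 * 1.8500
= 6.7525

6.7525


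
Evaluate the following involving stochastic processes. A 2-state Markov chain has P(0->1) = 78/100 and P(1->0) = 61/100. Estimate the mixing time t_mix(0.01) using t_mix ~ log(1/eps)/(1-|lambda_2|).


lambda_2 = |1 - p01 - p10| = |1 - 0.7800 - 0.6100| = 0.3900
t_mix ~ log(1/eps)/(1 - |lambda_2|)
= log(100)/(1 - 0.3900) = 4.6052/0.6100
= 7.5495

7.5495


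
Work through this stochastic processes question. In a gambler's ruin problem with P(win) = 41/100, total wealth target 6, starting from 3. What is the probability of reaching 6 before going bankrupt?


Gambler's ruin formula:
r = q/p = 0.5900/0.4100 = 1.4390
P(win) = (1 - r^i)/(1 - r^N)
= (1 - 1.4390^3)/(1 - 1.4390^6)
= 0.2513

0.2513


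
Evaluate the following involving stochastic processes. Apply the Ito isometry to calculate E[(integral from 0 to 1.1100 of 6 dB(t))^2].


By Ito isometry: E[(int f dB)^2] = int f^2 dt
= 6^2 * 1.1100
= 36 * 1.1100 = 39.9600

39.9600


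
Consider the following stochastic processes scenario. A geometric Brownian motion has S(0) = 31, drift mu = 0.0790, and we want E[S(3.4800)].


E[S(t)] = S(0) * exp(mu * t)
= 31 * exp(0.0790 * 3.4800)
= 31 * 1.3164
= 40.8092

40.8092


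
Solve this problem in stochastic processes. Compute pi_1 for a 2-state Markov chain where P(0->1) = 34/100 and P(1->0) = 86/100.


Stationary distribution: pi_0 = p10/(p01+p10), pi_1 = p01/(p01+p10)
p01 = 0.3400, p10 = 0.8600
pi_1 = 0.2833

0.2833


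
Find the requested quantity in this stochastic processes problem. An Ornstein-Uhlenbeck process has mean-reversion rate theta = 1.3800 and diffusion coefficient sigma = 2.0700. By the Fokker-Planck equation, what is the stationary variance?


Stationary variance = sigma^2 / (2*theta)
= 2.0700^2 / (2*1.3800)
= 4.2849 / 2.7600
= 1.5525

1.5525


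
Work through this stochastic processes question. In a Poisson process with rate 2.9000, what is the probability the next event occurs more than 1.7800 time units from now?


P(X > t) = exp(-lambda * t)
= exp(-2.9000 * 1.7800)
= exp(-5.1620) = 0.0057

0.0057


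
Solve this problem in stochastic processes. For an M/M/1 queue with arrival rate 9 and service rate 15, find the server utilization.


rho = lambda/mu
= 9/15
= 0.6000

0.6000


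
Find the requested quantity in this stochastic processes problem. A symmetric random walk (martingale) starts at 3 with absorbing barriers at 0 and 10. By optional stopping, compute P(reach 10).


By optional stopping theorem: E(M at tau) = M(0) = 3
P(hit 10)*10 + P(hit 0)*0 = 3
P(hit 10) = (3 - 0)/(10 - 0) = 3/10 = 0.3000

0.3000


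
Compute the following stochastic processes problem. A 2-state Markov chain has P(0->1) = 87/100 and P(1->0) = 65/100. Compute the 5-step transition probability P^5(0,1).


Computing P^5 by matrix multiplication.
P = [[0.1300, 0.8700], [0.6500, 0.3500]]
After raising P to the power 5:
P^5(0,1) = 0.5941

0.5941


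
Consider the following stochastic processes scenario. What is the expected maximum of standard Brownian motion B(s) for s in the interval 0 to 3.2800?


E(max B(s)) = sqrt(2t/pi)
= sqrt(2*3.2800/pi)
= sqrt(2.0881)
= 1.4450

1.4450


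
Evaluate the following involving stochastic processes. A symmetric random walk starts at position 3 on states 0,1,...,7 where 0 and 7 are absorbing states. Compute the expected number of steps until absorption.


For symmetric RW on 0,...,N with absorbing barriers, E(i) = i*(N-i)
E(3) = 3 * 4 = 12

12


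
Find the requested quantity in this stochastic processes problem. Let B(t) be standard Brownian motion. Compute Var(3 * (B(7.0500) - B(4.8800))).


Var(alpha*(B(t)-B(s))) = alpha^2 * (t-s)
= 3^2 * (7.0500 - 4.8800)
= 9 * 2.1700
= 19.5300

19.5300


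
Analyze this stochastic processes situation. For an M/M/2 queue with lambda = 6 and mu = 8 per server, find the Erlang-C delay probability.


a = lambda/mu = 0.7500
rho = a/c = 0.3750
Erlang-C formula applied:
C(c,a) = 0.2045

0.2045


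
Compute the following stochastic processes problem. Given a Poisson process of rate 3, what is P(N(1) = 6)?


P(N(t)=k) = (lambda*t)^k * exp(-lambda*t) / k!
lambda*t = 3
= 3^6 * exp(-3) / 6!
= 729 * 0.0498 / 720
= 0.0504

0.0504


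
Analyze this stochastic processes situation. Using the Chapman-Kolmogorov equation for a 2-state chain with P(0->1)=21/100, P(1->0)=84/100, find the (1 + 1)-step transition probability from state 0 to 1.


P^2 = P^1 * P^1
Computing via matrix multiplication of the transition matrix.
Entry (0,1) of P^2 = 0.1995

0.1995


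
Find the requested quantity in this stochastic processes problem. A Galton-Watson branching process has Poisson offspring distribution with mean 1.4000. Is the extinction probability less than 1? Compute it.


Since mu = 1.4000 > 1, extinction prob q < 1.
Solve s = exp(mu*(s-1)) iteratively.
q = 0.4890

0.4890


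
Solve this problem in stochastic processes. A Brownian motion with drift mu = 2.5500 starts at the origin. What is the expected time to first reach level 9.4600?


Expected first passage time = a/mu
= 9.4600/2.5500
= 3.7098

3.7098


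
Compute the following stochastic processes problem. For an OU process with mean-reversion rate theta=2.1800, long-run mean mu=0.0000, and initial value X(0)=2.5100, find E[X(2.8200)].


E[X(t)] = mu + (X(0) - mu)*exp(-theta*t)
= 0.0000 + (2.5100 - 0.0000)*exp(-2.1800*2.8200)
= 0.0000 + 2.5100 * 0.0021
= 0.0054

0.0054


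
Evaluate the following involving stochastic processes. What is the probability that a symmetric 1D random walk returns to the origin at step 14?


P(S(14) = 0) = C(14,7) / 4^7
= 3432 / 16384
= 0.2095

0.2095


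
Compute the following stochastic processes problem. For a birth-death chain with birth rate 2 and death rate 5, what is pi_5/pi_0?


For birth-death process, pi_n/pi_0 = (lambda/mu)^n
= (2/5)^5
= 0.0102

0.0102


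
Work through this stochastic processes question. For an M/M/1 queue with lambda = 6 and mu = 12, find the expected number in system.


rho = 6/12 = 0.5000
L = rho/(1-rho)
= 0.5000/0.5000
= 1.0000

1.0000


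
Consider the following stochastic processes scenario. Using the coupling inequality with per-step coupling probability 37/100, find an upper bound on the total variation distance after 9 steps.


TV distance bound <= (1-delta)^n
= (1 - 0.3700)^9
= 0.6300^9
= 0.0156

0.0156


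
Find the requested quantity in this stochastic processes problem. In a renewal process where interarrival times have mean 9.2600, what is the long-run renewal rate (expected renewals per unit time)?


Long-run renewal rate = 1/E(X)
= 1/9.2600
= 0.1080

0.1080


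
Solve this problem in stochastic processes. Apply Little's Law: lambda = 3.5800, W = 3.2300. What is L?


Little's Law: L = lambda * W
= 3.5800 * 3.2300
= 11.5634

11.5634


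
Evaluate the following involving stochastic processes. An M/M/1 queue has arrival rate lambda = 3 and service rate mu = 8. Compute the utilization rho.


rho = lambda/mu
= 3/8
= 0.3750

0.3750


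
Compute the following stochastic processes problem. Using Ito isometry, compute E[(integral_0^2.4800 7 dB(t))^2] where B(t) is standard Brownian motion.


By Ito isometry: E[(int f dB)^2] = int f^2 dt
= 7^2 * 2.4800
= 49 * 2.4800 = 121.5200

121.5200


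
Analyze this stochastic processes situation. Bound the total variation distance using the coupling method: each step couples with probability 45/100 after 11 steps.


TV distance bound <= (1-delta)^n
= (1 - 0.4500)^11
= 0.5500^11
= 0.0014

0.0014


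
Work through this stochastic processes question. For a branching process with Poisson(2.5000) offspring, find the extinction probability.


Since mu = 2.5000 > 1, extinction prob q < 1.
Solve s = exp(mu*(s-1)) iteratively.
q = 0.1074

0.1074


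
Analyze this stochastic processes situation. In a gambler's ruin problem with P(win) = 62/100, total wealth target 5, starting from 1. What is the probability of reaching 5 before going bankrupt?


Gambler's ruin formula:
r = q/p = 0.3800/0.6200 = 0.6129
P(win) = (1 - r^i)/(1 - r^N)
= (1 - 0.6129^1)/(1 - 0.6129^5)
= 0.4237

0.4237


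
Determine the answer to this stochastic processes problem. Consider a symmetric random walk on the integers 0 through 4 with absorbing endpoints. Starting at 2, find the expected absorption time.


For symmetric RW on 0,...,N with absorbing barriers, E(i) = i*(N-i)
E(2) = 2 * 2 = 4

4


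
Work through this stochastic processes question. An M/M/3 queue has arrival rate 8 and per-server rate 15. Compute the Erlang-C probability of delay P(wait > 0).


a = lambda/mu = 0.5333
rho = a/c = 0.1778
Erlang-C formula applied:
C(c,a) = 0.0180

0.0180


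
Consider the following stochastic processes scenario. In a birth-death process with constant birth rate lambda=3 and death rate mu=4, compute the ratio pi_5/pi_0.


For birth-death process, pi_n/pi_0 = (lambda/mu)^n
= (3/4)^5
= 0.2373

0.2373


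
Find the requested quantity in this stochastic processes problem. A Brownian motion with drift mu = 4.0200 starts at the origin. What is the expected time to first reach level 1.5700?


Expected first passage time = a/mu
= 1.5700/4.0200
= 0.3905

0.3905


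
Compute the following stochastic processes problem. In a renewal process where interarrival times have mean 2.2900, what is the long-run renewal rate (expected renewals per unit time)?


Long-run renewal rate = 1/E(X)
= 1/2.2900
= 0.4367

0.4367


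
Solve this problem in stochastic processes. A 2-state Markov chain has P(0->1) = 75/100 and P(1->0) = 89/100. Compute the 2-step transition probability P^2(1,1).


Computing P^2 by matrix multiplication.
P = [[0.2500, 0.7500], [0.8900, 0.1100]]
After raising P to the power 2:
P^2(1,1) = 0.6796

0.6796


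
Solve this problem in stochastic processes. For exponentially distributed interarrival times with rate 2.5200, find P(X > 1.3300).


P(X > t) = exp(-lambda * t)
= exp(-2.5200 * 1.3300)
= exp(-3.3516) = 0.0350

0.0350


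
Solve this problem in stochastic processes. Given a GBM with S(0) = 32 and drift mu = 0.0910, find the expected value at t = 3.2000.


E[S(t)] = S(0) * exp(mu * t)
= 32 * exp(0.0910 * 3.2000)
= 32 * 1.3380
= 42.8170

42.8170


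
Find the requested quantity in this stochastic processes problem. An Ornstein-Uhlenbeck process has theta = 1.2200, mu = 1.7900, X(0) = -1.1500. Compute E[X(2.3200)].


E[X(t)] = mu + (X(0) - mu)*exp(-theta*t)
= 1.7900 + (-1.1500 - 1.7900)*exp(-1.2200*2.3200)
= 1.7900 + -2.9400 * 0.0590
= 1.6166

1.6166


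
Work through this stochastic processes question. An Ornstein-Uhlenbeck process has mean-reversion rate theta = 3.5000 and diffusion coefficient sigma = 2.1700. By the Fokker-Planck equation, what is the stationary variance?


Stationary variance = sigma^2 / (2*theta)
= 2.1700^2 / (2*3.5000)
= 4.7089 / 7.0000
= 0.6727

0.6727


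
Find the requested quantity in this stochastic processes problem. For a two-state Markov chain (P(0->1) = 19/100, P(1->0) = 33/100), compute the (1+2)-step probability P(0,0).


P^3 = P^1 * P^2
Computing via matrix multiplication of the transition matrix.
Entry (0,0) of P^3 = 0.6750

0.6750


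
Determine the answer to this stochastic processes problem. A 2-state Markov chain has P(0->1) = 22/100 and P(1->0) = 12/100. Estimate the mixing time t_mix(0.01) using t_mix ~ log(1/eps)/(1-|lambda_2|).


lambda_2 = |1 - p01 - p10| = |1 - 0.2200 - 0.1200| = 0.6600
t_mix ~ log(1/eps)/(1 - |lambda_2|)
= log(100)/(1 - 0.6600) = 4.6052/0.3400
= 13.5446

13.5446


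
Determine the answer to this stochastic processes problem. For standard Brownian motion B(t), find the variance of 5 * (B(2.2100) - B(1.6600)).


Var(alpha*(B(t)-B(s))) = alpha^2 * (t-s)
= 5^2 * (2.2100 - 1.6600)
= 25 * 0.5500
= 13.7500

13.7500


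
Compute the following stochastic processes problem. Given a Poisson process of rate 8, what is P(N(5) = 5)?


P(N(t)=k) = (lambda*t)^k * exp(-lambda*t) / k!
lambda*t = 40
= 40^5 * exp(-40) / 5!
= 102400000 * 4.2484e-18 / 120
= 3.6253e-12

3.6253e-12


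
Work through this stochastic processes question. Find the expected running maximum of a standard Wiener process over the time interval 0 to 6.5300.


E(max B(s)) = sqrt(2t/pi)
= sqrt(2*6.5300/pi)
= sqrt(4.1571)
= 2.0389

2.0389


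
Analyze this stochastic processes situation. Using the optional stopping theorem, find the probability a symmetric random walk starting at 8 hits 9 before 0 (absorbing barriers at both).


By optional stopping theorem: E(M at tau) = M(0) = 8
P(hit 9)*9 + P(hit 0)*0 = 8
P(hit 9) = (8 - 0)/(9 - 0) = 8/9 = 0.8889

0.8889


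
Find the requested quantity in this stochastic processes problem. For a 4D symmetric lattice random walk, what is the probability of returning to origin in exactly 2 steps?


P(return in 2 steps) = P(reverse first step) = 1/(2d)
= 1/8
= 0.1250

0.1250


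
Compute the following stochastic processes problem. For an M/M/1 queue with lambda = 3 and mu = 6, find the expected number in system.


rho = 3/6 = 0.5000
L = rho/(1-rho)
= 0.5000/0.5000
= 1.0000

1.0000


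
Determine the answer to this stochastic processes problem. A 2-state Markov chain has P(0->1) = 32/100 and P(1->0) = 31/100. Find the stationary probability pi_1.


Stationary distribution: pi_0 = p10/(p01+p10), pi_1 = p01/(p01+p10)
p01 = 0.3200, p10 = 0.3100
pi_1 = 0.5079

0.5079


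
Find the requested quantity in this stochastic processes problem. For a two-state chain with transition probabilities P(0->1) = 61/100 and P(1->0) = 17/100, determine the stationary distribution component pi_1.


Stationary distribution: pi_0 = p10/(p01+p10), pi_1 = p01/(p01+p10)
p01 = 0.6100, p10 = 0.1700
pi_1 = 0.7821

0.7821


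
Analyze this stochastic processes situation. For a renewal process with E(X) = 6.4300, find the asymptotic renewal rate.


Long-run renewal rate = 1/E(X)
= 1/6.4300
= 0.1555

0.1555


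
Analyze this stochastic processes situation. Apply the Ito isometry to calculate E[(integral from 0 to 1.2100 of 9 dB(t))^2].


By Ito isometry: E[(int f dB)^2] = int f^2 dt
= 9^2 * 1.2100
= 81 * 1.2100 = 98.0100

98.0100


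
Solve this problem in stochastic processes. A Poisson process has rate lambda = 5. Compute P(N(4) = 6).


P(N(t)=k) = (lambda*t)^k * exp(-lambda*t) / k!
lambda*t = 20
= 20^6 * exp(-20) / 6!
= 64000000 * 2.0612e-09 / 720
= 1.8321e-04

1.8321e-04


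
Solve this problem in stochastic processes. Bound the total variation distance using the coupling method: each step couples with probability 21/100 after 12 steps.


TV distance bound <= (1-delta)^n
= (1 - 0.2100)^12
= 0.7900^12
= 0.0591

0.0591


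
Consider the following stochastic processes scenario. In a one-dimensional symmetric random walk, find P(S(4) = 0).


P(S(4) = 0) = C(4,2) / 4^2
= 6 / 16
= 0.3750

0.3750


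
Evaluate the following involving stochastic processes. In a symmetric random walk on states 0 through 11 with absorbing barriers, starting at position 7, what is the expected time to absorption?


For symmetric RW on 0,...,N with absorbing barriers, E(i) = i*(N-i)
E(7) = 7 * 4 = 28

28


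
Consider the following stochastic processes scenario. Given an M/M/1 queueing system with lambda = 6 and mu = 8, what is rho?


rho = lambda/mu
= 6/8
= 0.7500

0.7500


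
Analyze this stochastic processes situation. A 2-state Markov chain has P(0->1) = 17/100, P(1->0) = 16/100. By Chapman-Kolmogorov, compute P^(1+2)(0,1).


P^3 = P^1 * P^2
Computing via matrix multiplication of the transition matrix.
Entry (0,1) of P^3 = 0.3602

0.3602


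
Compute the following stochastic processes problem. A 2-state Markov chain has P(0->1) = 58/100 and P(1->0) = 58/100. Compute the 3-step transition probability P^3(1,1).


Computing P^3 by matrix multiplication.
P = [[0.4200, 0.5800], [0.5800, 0.4200]]
After raising P to the power 3:
P^3(1,1) = 0.4980

0.4980


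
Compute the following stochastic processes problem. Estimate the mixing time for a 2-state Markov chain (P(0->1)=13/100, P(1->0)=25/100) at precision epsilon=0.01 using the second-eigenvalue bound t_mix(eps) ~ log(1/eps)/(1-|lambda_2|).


lambda_2 = |1 - p01 - p10| = |1 - 0.1300 - 0.2500| = 0.6200
t_mix ~ log(1/eps)/(1 - |lambda_2|)
= log(100)/(1 - 0.6200) = 4.6052/0.3800
= 12.1189

12.1189


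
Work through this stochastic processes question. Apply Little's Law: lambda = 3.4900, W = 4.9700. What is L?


Little's Law: L = lambda * W
= 3.4900 * 4.9700
= 17.3453

17.3453


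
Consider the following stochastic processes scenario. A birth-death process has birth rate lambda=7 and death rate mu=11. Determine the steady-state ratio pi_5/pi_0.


For birth-death process, pi_n/pi_0 = (lambda/mu)^n
= (7/11)^5
= 0.1044

0.1044


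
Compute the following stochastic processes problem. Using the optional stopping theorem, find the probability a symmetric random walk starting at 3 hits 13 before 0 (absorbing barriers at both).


By optional stopping theorem: E(M at tau) = M(0) = 3
P(hit 13)*13 + P(hit 0)*0 = 3
P(hit 13) = (3 - 0)/(13 - 0) = 3/13 = 0.2308

0.2308


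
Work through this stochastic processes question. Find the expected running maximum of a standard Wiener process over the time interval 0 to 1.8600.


E(max B(s)) = sqrt(2t/pi)
= sqrt(2*1.8600/pi)
= sqrt(1.1841)
= 1.0882

1.0882


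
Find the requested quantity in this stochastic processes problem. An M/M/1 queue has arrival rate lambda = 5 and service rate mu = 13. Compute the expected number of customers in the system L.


rho = 5/13 = 0.3846
L = rho/(1-rho)
= 0.3846/0.6154
= 0.6250

0.6250


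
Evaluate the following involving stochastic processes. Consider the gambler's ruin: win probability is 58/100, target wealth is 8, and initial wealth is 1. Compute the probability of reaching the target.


Gambler's ruin formula:
r = q/p = 0.4200/0.5800 = 0.7241
P(win) = (1 - r^i)/(1 - r^N)
= (1 - 0.7241^1)/(1 - 0.7241^8)
= 0.2984

0.2984


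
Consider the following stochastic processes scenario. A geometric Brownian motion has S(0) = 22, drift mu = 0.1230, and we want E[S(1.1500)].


E[S(t)] = S(0) * exp(mu * t)
= 22 * exp(0.1230 * 1.1500)
= 22 * 1.1519
= 25.3427

25.3427


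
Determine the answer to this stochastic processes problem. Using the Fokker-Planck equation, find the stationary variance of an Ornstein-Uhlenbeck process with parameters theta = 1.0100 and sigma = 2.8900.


Stationary variance = sigma^2 / (2*theta)
= 2.8900^2 / (2*1.0100)
= 8.3521 / 2.0200
= 4.1347

4.1347


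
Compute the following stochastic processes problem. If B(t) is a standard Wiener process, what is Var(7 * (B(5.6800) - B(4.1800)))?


Var(alpha*(B(t)-B(s))) = alpha^2 * (t-s)
= 7^2 * (5.6800 - 4.1800)
= 49 * 1.5000
= 73.5000

73.5000


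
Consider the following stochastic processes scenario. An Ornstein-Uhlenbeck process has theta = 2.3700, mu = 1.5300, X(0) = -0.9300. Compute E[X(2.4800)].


E[X(t)] = mu + (X(0) - mu)*exp(-theta*t)
= 1.5300 + (-0.9300 - 1.5300)*exp(-2.3700*2.4800)
= 1.5300 + -2.4600 * 0.0028
= 1.5231

1.5231


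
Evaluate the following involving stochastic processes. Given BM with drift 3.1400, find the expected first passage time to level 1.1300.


Expected first passage time = a/mu
= 1.1300/3.1400
= 0.3599

0.3599


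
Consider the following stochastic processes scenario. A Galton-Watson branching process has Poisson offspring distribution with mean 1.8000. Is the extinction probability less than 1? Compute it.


Since mu = 1.8000 > 1, extinction prob q < 1.
Solve s = exp(mu*(s-1)) iteratively.
q = 0.2676

0.2676


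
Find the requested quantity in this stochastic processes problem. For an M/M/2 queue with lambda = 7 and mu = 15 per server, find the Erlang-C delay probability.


a = lambda/mu = 0.4667
rho = a/c = 0.2333
Erlang-C formula applied:
C(c,a) = 0.0883

0.0883


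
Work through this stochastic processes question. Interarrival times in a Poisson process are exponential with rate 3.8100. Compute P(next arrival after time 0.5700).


P(X > t) = exp(-lambda * t)
= exp(-3.8100 * 0.5700)
= exp(-2.1717) = 0.1140

0.1140


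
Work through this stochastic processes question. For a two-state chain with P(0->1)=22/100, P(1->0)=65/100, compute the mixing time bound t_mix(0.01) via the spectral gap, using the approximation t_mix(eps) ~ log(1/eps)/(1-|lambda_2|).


lambda_2 = |1 - p01 - p10| = |1 - 0.2200 - 0.6500| = 0.1300
t_mix ~ log(1/eps)/(1 - |lambda_2|)
= log(100)/(1 - 0.1300) = 4.6052/0.8700
= 5.2933

5.2933


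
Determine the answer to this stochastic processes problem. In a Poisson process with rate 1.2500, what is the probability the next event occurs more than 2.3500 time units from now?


P(X > t) = exp(-lambda * t)
= exp(-1.2500 * 2.3500)
= exp(-2.9375) = 0.0530

0.0530


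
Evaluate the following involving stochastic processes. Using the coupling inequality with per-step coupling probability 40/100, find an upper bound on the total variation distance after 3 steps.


TV distance bound <= (1-delta)^n
= (1 - 0.4000)^3
= 0.6000^3
= 0.2160

0.2160


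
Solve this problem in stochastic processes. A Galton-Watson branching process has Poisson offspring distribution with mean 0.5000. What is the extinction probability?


Since mu = 0.5000 <= 1, extinction probability = 1.

1.0000


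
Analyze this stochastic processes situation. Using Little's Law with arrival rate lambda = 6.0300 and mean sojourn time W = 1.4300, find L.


Little's Law: L = lambda * W
= 6.0300 * 1.4300
= 8.6229

8.6229


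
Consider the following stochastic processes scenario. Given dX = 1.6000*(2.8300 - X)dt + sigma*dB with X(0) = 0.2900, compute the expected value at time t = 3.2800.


E[X(t)] = mu + (X(0) - mu)*exp(-theta*t)
= 2.8300 + (0.2900 - 2.8300)*exp(-1.6000*3.2800)
= 2.8300 + -2.5400 * 0.0053
= 2.8166

2.8166


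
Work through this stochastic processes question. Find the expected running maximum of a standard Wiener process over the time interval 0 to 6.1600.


E(max B(s)) = sqrt(2t/pi)
= sqrt(2*6.1600/pi)
= sqrt(3.9216)
= 1.9803

1.9803


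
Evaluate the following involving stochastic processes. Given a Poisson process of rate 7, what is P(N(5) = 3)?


P(N(t)=k) = (lambda*t)^k * exp(-lambda*t) / k!
lambda*t = 35
= 35^3 * exp(-35) / 3!
= 42875 * 6.3051e-16 / 6
= 4.5055e-12

4.5055e-12


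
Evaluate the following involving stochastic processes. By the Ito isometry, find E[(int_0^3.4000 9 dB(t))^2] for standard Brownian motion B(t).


By Ito isometry: E[(int f dB)^2] = int f^2 dt
= 9^2 * 3.4000
= 81 * 3.4000 = 275.4000

275.4000


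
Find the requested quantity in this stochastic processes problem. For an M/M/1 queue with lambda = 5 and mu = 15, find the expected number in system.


rho = 5/15 = 0.3333
L = rho/(1-rho)
= 0.3333/0.6667
= 0.5000

0.5000


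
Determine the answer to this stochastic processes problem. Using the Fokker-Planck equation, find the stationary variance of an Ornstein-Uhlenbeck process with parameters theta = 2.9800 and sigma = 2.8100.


Stationary variance = sigma^2 / (2*theta)
= 2.8100^2 / (2*2.9800)
= 7.8961 / 5.9600
= 1.3248

1.3248


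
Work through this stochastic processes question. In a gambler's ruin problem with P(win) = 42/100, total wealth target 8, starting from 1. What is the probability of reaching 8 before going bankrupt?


Gambler's ruin formula:
r = q/p = 0.5800/0.4200 = 1.3810
P(win) = (1 - r^i)/(1 - r^N)
= (1 - 1.3810^1)/(1 - 1.3810^8)
= 0.0312

0.0312


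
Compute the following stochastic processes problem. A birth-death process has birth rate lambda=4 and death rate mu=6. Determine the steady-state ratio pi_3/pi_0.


For birth-death process, pi_n/pi_0 = (lambda/mu)^n
= (4/6)^3
= 0.2963

0.2963


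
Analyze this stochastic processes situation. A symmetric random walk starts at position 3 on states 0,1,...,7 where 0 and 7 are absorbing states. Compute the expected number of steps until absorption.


For symmetric RW on 0,...,N with absorbing barriers, E(i) = i*(N-i)
E(3) = 3 * 4 = 12

12


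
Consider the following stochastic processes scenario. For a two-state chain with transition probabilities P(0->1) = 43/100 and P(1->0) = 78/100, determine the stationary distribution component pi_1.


Stationary distribution: pi_0 = p10/(p01+p10), pi_1 = p01/(p01+p10)
p01 = 0.4300, p10 = 0.7800
pi_1 = 0.3554

0.3554


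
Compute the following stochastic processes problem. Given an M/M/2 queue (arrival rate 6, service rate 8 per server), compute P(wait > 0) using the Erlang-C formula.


a = lambda/mu = 0.7500
rho = a/c = 0.3750
Erlang-C formula applied:
C(c,a) = 0.2045

0.2045


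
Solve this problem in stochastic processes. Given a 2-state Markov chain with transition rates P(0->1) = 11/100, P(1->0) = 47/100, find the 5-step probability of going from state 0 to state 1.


Computing P^5 by matrix multiplication.
P = [[0.8900, 0.1100], [0.4700, 0.5300]]
After raising P to the power 5:
P^5(0,1) = 0.1872

0.1872


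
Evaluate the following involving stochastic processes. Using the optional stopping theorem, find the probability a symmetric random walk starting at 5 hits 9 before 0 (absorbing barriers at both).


By optional stopping theorem: E(M at tau) = M(0) = 5
P(hit 9)*9 + P(hit 0)*0 = 5
P(hit 9) = (5 - 0)/(9 - 0) = 5/9 = 0.5556

0.5556


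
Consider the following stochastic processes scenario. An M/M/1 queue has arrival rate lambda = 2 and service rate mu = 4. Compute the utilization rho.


rho = lambda/mu
= 2/4
= 0.5000

0.5000


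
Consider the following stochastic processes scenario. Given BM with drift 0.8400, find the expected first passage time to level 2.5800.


Expected first passage time = a/mu
= 2.5800/0.8400
= 3.0714

3.0714


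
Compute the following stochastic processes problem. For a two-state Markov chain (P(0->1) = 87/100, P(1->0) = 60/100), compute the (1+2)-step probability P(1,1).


P^3 = P^1 * P^2
Computing via matrix multiplication of the transition matrix.
Entry (1,1) of P^3 = 0.5495

0.5495


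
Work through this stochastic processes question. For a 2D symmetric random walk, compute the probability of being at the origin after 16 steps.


P = C(16,8)^2 / 4^16
= 12870^2 / 4294967296
= 165636900 / 4294967296
= 0.0386

0.0386


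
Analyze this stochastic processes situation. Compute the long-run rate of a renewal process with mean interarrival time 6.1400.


Long-run renewal rate = 1/E(X)
= 1/6.1400
= 0.1629

0.1629


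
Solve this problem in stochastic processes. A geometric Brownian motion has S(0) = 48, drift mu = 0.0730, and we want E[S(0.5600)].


E[S(t)] = S(0) * exp(mu * t)
= 48 * exp(0.0730 * 0.5600)
= 48 * 1.0417
= 50.0029

50.0029


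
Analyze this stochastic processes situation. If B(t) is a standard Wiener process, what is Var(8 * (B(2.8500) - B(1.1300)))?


Var(alpha*(B(t)-B(s))) = alpha^2 * (t-s)
= 8^2 * (2.8500 - 1.1300)
= 64 * 1.7200
= 110.0800

110.0800


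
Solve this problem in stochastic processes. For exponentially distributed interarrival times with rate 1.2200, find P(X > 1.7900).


P(X > t) = exp(-lambda * t)
= exp(-1.2200 * 1.7900)
= exp(-2.1838) = 0.1126

0.1126


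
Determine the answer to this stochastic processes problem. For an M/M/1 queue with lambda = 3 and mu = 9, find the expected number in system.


rho = 3/9 = 0.3333
L = rho/(1-rho)
= 0.3333/0.6667
= 0.5000

0.5000


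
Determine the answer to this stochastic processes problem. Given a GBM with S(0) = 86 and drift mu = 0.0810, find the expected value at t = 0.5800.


E[S(t)] = S(0) * exp(mu * t)
= 86 * exp(0.0810 * 0.5800)
= 86 * 1.0481
= 90.1367

90.1367


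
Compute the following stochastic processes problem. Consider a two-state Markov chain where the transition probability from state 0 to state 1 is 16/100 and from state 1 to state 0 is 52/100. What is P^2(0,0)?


Computing P^2 by matrix multiplication.
P = [[0.8400, 0.1600], [0.5200, 0.4800]]
After raising P to the power 2:
P^2(0,0) = 0.7888

0.7888


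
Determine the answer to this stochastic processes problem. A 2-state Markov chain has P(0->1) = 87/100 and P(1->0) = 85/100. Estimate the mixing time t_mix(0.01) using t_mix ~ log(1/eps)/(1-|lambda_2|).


lambda_2 = |1 - p01 - p10| = |1 - 0.8700 - 0.8500| = 0.7200
t_mix ~ log(1/eps)/(1 - |lambda_2|)
= log(100)/(1 - 0.7200) = 4.6052/0.2800
= 16.4470

16.4470


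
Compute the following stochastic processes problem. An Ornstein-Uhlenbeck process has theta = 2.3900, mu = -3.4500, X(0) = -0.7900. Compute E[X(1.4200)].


E[X(t)] = mu + (X(0) - mu)*exp(-theta*t)
= -3.4500 + (-0.7900 - -3.4500)*exp(-2.3900*1.4200)
= -3.4500 + 2.6600 * 0.0336
= -3.3607

-3.3607


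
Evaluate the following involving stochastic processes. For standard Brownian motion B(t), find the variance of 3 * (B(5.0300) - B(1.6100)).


Var(alpha*(B(t)-B(s))) = alpha^2 * (t-s)
= 3^2 * (5.0300 - 1.6100)
= 9 * 3.4200
= 30.7800

30.7800


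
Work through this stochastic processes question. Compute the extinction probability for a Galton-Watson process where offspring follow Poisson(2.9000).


Since mu = 2.9000 > 1, extinction prob q < 1.
Solve s = exp(mu*(s-1)) iteratively.
q = 0.0668

0.0668


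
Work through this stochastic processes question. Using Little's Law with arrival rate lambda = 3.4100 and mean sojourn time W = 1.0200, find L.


Little's Law: L = lambda * W
= 3.4100 * 1.0200
= 3.4782

3.4782


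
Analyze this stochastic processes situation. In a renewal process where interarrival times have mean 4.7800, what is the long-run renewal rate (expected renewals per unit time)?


Long-run renewal rate = 1/E(X)
= 1/4.7800
= 0.2092

0.2092


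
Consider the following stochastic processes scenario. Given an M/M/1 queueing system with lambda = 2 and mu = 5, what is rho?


rho = lambda/mu
= 2/5
= 0.4000

0.4000


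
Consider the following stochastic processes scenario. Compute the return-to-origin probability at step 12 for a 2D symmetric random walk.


P = C(12,6)^2 / 4^12
= 924^2 / 16777216
= 853776 / 16777216
= 0.0509

0.0509


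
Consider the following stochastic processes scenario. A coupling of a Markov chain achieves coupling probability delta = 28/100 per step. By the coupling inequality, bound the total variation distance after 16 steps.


TV distance bound <= (1-delta)^n
= (1 - 0.2800)^16
= 0.7200^16
= 0.0052

0.0052


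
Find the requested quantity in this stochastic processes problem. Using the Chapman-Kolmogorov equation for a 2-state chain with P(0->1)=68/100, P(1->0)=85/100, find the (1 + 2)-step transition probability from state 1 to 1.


P^3 = P^1 * P^2
Computing via matrix multiplication of the transition matrix.
Entry (1,1) of P^3 = 0.3617

0.3617


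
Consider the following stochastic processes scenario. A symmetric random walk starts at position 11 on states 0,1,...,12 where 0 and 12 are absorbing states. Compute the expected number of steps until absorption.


For symmetric RW on 0,...,N with absorbing barriers, E(i) = i*(N-i)
E(11) = 11 * 1 = 11

11


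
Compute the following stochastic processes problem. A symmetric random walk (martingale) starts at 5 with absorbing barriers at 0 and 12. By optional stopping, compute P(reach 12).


By optional stopping theorem: E(M at tau) = M(0) = 5
P(hit 12)*12 + P(hit 0)*0 = 5
P(hit 12) = (5 - 0)/(12 - 0) = 5/12 = 0.4167

0.4167


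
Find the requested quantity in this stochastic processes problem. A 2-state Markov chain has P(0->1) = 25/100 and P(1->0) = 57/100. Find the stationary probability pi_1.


Stationary distribution: pi_0 = p10/(p01+p10), pi_1 = p01/(p01+p10)
p01 = 0.2500, p10 = 0.5700
pi_1 = 0.3049

0.3049


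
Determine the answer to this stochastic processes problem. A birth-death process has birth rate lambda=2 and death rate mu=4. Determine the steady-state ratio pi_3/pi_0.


For birth-death process, pi_n/pi_0 = (lambda/mu)^n
= (2/4)^3
= 0.1250

0.1250


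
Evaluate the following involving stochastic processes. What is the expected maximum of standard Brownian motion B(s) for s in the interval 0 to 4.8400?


E(max B(s)) = sqrt(2t/pi)
= sqrt(2*4.8400/pi)
= sqrt(3.0812)
= 1.7553

1.7553


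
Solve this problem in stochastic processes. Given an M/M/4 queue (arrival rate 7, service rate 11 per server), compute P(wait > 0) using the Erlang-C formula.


a = lambda/mu = 0.6364
rho = a/c = 0.1591
Erlang-C formula applied:
C(c,a) = 0.0043

0.0043


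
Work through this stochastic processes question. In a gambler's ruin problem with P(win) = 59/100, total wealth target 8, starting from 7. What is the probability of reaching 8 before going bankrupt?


Gambler's ruin formula:
r = q/p = 0.4100/0.5900 = 0.6949
P(win) = (1 - r^i)/(1 - r^N)
= (1 - 0.6949^7)/(1 - 0.6949^8)
= 0.9748

0.9748


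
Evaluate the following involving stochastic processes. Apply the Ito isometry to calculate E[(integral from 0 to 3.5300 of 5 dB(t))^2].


By Ito isometry: E[(int f dB)^2] = int f^2 dt
= 5^2 * 3.5300
= 25 * 3.5300 = 88.2500

88.2500


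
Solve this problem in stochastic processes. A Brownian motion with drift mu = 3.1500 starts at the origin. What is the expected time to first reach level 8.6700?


Expected first passage time = a/mu
= 8.6700/3.1500
= 2.7524

2.7524


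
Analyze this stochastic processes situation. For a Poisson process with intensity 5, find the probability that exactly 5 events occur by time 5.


P(N(t)=k) = (lambda*t)^k * exp(-lambda*t) / k!
lambda*t = 25
= 25^5 * exp(-25) / 5!
= 9765625 * 1.3888e-11 / 120
= 1.1302e-06

1.1302e-06


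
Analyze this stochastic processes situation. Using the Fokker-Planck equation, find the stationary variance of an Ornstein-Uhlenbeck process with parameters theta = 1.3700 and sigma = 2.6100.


Stationary variance = sigma^2 / (2*theta)
= 2.6100^2 / (2*1.3700)
= 6.8121 / 2.7400
= 2.4862

2.4862


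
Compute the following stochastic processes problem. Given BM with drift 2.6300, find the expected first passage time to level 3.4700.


Expected first passage time = a/mu
= 3.4700/2.6300
= 1.3194

1.3194


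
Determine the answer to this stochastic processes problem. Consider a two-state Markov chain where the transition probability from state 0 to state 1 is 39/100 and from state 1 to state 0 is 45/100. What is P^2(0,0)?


Computing P^2 by matrix multiplication.
P = [[0.6100, 0.3900], [0.4500, 0.5500]]
After raising P to the power 2:
P^2(0,0) = 0.5476

0.5476


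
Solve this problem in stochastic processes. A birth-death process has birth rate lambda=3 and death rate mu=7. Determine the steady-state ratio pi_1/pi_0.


For birth-death process, pi_n/pi_0 = (lambda/mu)^n
= (3/7)^1
= 0.4286

0.4286


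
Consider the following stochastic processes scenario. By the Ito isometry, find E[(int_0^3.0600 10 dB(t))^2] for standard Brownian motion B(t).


By Ito isometry: E[(int f dB)^2] = int f^2 dt
= 10^2 * 3.0600
= 100 * 3.0600 = 306.0000

306.0000


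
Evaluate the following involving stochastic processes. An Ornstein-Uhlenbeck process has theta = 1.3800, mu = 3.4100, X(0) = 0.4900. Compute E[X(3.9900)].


E[X(t)] = mu + (X(0) - mu)*exp(-theta*t)
= 3.4100 + (0.4900 - 3.4100)*exp(-1.3800*3.9900)
= 3.4100 + -2.9200 * 0.0041
= 3.3981

3.3981


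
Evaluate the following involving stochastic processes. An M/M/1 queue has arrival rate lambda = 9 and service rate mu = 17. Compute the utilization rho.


rho = lambda/mu
= 9/17
= 0.5294

0.5294


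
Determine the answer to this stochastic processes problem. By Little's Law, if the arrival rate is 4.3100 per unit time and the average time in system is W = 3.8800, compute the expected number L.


Little's Law: L = lambda * W
= 4.3100 * 3.8800
= 16.7228

16.7228


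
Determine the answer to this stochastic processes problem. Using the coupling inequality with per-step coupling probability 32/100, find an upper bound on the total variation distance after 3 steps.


TV distance bound <= (1-delta)^n
= (1 - 0.3200)^3
= 0.6800^3
= 0.3144

0.3144


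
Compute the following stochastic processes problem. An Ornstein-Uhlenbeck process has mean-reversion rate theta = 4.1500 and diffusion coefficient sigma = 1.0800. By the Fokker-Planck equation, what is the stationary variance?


Stationary variance = sigma^2 / (2*theta)
= 1.0800^2 / (2*4.1500)
= 1.1664 / 8.3000
= 0.1405

0.1405
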